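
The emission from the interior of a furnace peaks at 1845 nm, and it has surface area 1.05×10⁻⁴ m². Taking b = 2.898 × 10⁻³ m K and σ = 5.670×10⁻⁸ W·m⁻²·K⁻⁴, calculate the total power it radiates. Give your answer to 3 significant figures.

P ≈ 36.2 W

Wien's law: T = b/λ_max = 2.898×10⁻³/1.845×10⁻⁶ = 1570.73 K.
Area A = 1.05×10⁻⁴ m².
Then P = σAT⁴ = 5.670×10⁻⁸×1.05×10⁻⁴×(1570.73)⁴ = 36.2 W.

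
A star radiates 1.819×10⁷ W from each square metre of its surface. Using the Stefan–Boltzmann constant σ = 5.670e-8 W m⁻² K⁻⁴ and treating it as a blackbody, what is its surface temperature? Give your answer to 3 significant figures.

I = σT⁴, so T = (I/σ)^(1/4) = (1.819×10⁷/(5.670×10⁻⁸))^(1/4) = 4.23×10³ K.

T ≈ 4.23×10³ K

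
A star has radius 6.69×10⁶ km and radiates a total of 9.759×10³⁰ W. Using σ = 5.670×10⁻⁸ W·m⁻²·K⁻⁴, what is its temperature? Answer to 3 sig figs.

Surface area A = 4πR² = 4π(6.69×10⁹ m)² = 5.62422×10²⁰ m².
P = σAT⁴ ⇒ T = (P/(σA))^(1/4) = (9.759×10³⁰/(5.670×10⁻⁸×5.62422×10²⁰))^(1/4) = 2.35×10⁴ K.

T ≈ 2.35×10⁴ K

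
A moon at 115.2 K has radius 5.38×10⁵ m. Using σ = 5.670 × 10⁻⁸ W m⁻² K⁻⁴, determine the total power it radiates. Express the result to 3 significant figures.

P ≈ 3.63×10¹³ W

Surface area A = 4πR² = 4π(5.38×10⁵ m)² = 3.63726×10¹² m².
P = σAT⁴ = 5.670×10⁻⁸ × 3.63726×10¹² × (115.2)⁴ = 3.63×10¹³ W.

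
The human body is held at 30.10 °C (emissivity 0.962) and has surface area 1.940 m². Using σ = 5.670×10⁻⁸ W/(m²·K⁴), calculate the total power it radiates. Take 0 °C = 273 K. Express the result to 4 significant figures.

P ≈ 893.1 W

T = 30.10 °C + 273 = 303.10 K.
Area A = 1.940 m².
P = εσAT⁴ = 0.962 × 5.670×10⁻⁸ × 1.940 × (303.10)⁴ = 893.1 W.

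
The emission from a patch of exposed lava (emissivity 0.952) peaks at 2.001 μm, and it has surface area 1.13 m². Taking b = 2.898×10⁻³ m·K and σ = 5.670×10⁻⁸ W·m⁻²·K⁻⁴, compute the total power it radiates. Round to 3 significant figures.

Wien's law: T = b/λ_max = 2.898×10⁻³/2.001×10⁻⁶ = 1448.28 K.
Area A = 1.13 m².
Then P = εσAT⁴ = 0.952×5.670×10⁻⁸×1.13×(1448.28)⁴ = 2.68×10⁵ W.

P ≈ 2.68×10⁵ W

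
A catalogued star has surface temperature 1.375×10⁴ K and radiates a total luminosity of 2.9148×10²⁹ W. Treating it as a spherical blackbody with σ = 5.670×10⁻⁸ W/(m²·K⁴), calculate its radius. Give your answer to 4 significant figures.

L = 4πR²σT⁴ ⇒ R = √(L/(4πσT⁴)).
σT⁴ = 2.02672×10⁹ W/m², so R = √(2.9148×10²⁹/(4π×2.02672×10⁹)) = 3.383×10⁹ m.

R ≈ 3.383×10⁹ m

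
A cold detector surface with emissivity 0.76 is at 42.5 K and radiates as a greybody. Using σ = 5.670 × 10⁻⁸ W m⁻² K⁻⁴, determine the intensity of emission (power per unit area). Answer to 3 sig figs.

I ≈ 0.141 W/m²

Stefan–Boltzmann: I = εσT⁴ = 0.76 × 5.670×10⁻⁸ × (42.5)⁴ = 0.141 W/m².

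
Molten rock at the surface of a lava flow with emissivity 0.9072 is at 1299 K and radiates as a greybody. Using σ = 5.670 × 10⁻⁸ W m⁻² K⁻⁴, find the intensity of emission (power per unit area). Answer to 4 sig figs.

Stefan–Boltzmann: I = εσT⁴ = 0.9072 × 5.670×10⁻⁸ × (1299)⁴ = 1.465×10⁵ W/m².

I ≈ 1.465×10⁵ W/m²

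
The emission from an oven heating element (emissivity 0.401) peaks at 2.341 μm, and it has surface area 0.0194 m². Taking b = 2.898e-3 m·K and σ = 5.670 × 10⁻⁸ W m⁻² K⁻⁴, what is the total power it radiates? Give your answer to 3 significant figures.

P ≈ 1.04×10³ W

Wien's law: T = b/λ_max = 2.898×10⁻³/2.341×10⁻⁶ = 1237.93 K.
Area A = 0.0194 m².
Then P = εσAT⁴ = 0.401×5.670×10⁻⁸×0.0194×(1237.93)⁴ = 1.04×10³ W.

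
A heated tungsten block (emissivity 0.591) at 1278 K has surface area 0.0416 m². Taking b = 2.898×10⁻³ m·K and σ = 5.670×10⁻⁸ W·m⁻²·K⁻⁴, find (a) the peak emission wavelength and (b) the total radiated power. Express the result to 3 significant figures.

λ_max ≈ 2.27 μm; P ≈ 3.72×10³ W

(a) λ_max = b/T = 2.898×10⁻³/1278 = 2.268×10⁻⁶ m = 2.27 μm.
Area A = 0.0416 m².
(b) P = εσAT⁴ = 0.591×5.670×10⁻⁸×0.0416×(1278)⁴ = 3.72×10³ W.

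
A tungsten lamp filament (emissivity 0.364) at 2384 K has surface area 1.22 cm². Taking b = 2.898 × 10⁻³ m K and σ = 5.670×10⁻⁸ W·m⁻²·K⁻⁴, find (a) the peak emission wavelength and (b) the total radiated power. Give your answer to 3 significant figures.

λ_max ≈ 1.22×10³ nm; P ≈ 81.3 W

(a) λ_max = b/T = 2.898×10⁻³/2384 = 1.216×10⁻⁶ m = 1.22×10³ nm.
Area A = 1.22 cm² = 1.22×10⁻⁴ m².
(b) P = εσAT⁴ = 0.364×5.670×10⁻⁸×1.22×10⁻⁴×(2384)⁴ = 81.3 W.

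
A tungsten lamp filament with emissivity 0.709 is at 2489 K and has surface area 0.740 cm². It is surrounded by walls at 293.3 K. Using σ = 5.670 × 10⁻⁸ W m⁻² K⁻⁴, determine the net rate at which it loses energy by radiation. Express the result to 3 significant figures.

Net loss ≈ 114 W

Area A = 0.740 cm² = 7.40×10⁻⁵ m².
Net radiated power P_net = εσA(T⁴ − T₀⁴) = 0.709×5.670×10⁻⁸×7.40×10⁻⁵×(2489⁴ − 293.3⁴).
T⁴ − T₀⁴ = 3.83795×10¹³ − 7.40028×10⁹ = 3.83721×10¹³ K⁴, so P_net = 114 W.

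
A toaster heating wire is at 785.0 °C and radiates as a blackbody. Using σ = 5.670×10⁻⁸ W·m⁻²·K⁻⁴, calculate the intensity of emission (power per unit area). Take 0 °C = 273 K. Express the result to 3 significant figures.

T = 785.0 °C + 273 = 1058.0 K.
Stefan–Boltzmann: I = σT⁴ = 5.670×10⁻⁸ × (1058.0)⁴ = 7.10×10⁴ W/m².

I ≈ 7.10×10⁴ W/m²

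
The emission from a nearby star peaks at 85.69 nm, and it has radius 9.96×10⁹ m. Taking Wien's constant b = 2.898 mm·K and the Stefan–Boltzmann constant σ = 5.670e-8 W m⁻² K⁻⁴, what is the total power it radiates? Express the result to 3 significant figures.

P ≈ 9.25×10³¹ W

Wien's law: T = b/λ_max = 2.898×10⁻³/8.569×10⁻⁸ = 33819.6 K.
Surface area A = 4πR² = 4π(9.96×10⁹ m)² = 1.24660×10²¹ m².
Then P = σAT⁴ = 5.670×10⁻⁸×1.24660×10²¹×(33819.6)⁴ = 9.25×10³¹ W.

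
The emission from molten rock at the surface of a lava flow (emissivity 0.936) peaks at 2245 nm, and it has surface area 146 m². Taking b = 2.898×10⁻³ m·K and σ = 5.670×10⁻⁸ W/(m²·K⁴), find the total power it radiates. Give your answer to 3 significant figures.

Wien's law: T = b/λ_max = 2.898×10⁻³/2.245×10⁻⁶ = 1290.87 K.
Area A = 146 m².
Then P = εσAT⁴ = 0.936×5.670×10⁻⁸×146×(1290.87)⁴ = 2.15×10⁷ W.

P ≈ 2.15×10⁷ W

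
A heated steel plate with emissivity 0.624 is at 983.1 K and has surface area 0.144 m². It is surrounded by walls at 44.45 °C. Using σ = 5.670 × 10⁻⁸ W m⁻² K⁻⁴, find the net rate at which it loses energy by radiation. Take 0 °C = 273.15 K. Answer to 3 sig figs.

Surroundings: T = 44.45 °C + 273.15 = 317.60 K.
Area A = 0.144 m².
Net radiated power P_net = εσA(T⁴ − T₀⁴) = 0.624×5.670×10⁻⁸×0.144×(983.1⁴ − 317.60⁴).
T⁴ − T₀⁴ = 9.34094×10¹¹ − 1.01747×10¹⁰ = 9.23919×10¹¹ K⁴, so P_net = 4.71×10³ W.

Net loss ≈ 4.71×10³ W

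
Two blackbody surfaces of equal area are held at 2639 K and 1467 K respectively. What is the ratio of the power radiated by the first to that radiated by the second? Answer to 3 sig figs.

With equal areas, P₁/P₂ = (T₁/T₂)⁴ = (2639/1467)⁴ = 10.5.

P₁/P₂ ≈ 10.5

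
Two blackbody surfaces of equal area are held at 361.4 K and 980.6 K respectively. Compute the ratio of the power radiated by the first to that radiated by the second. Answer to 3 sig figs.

P₁/P₂ ≈ 0.0184

With equal areas, P₁/P₂ = (T₁/T₂)⁴ = (361.4/980.6)⁴ = 0.0184.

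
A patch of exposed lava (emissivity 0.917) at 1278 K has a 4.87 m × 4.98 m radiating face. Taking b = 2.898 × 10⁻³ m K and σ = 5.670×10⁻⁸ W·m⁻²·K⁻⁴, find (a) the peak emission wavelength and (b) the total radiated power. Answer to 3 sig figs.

λ_max ≈ 2.27×10³ nm; P ≈ 3.36×10⁶ W

(a) λ_max = b/T = 2.898×10⁻³/1278 = 2.268×10⁻⁶ m = 2.27×10³ nm.
Area A = 4.87 × 4.98 = 24.2526 m².
(b) P = εσAT⁴ = 0.917×5.670×10⁻⁸×24.2526×(1278)⁴ = 3.36×10⁶ W.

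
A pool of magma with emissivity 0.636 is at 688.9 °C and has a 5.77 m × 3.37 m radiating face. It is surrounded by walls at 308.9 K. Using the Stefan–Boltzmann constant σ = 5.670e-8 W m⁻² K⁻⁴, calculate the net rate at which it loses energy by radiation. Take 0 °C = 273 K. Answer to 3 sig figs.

T = 688.9 °C + 273 = 961.9 K.
Area A = 5.77 × 3.37 = 19.4449 m².
Net radiated power P_net = εσA(T⁴ − T₀⁴) = 0.636×5.670×10⁻⁸×19.4449×(961.9⁴ − 308.9⁴).
T⁴ − T₀⁴ = 8.56091×10¹¹ − 9.10483×10⁹ = 8.46986×10¹¹ K⁴, so P_net = 5.94×10⁵ W.

Net loss ≈ 5.94×10⁵ W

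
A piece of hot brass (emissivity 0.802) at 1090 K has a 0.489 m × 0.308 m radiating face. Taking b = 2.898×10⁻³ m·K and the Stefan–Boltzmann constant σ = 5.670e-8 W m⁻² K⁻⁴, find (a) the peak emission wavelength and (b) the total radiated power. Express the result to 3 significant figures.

λ_max ≈ 2.66 μm; P ≈ 9.67×10³ W

(a) λ_max = b/T = 2.898×10⁻³/1090 = 2.659×10⁻⁶ m = 2.66 μm.
Area A = 0.489 × 0.308 = 0.150612 m².
(b) P = εσAT⁴ = 0.802×5.670×10⁻⁸×0.150612×(1090)⁴ = 9.67×10³ W.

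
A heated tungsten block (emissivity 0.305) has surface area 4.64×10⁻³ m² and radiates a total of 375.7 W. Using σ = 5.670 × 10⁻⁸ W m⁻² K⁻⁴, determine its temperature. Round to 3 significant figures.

Area A = 4.64×10⁻³ m².
P = εσAT⁴ ⇒ T = (P/(εσA))^(1/4) = (375.7/(0.305×5.670×10⁻⁸×4.64×10⁻³))^(1/4) = 1.47×10³ K.

T ≈ 1.47×10³ K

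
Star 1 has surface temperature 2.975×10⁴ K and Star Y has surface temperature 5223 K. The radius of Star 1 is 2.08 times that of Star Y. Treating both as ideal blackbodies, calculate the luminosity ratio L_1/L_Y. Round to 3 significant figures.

L ∝ R²T⁴, so L_1/L_Y = (R_1/R_Y)²(T_1/T_Y)⁴ = (2.08)² × (2.975×10⁴/5223)⁴ = 4.3264 × 1052.61 = 4.55×10³.

L_1/L_Y ≈ 4.55×10³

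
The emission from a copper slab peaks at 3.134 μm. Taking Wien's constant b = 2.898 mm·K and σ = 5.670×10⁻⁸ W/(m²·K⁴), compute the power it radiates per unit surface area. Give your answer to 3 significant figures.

Wien's law: T = b/λ_max = 2.898×10⁻³/3.134×10⁻⁶ = 924.697 K.
Then I = σT⁴ = 5.670×10⁻⁸×(924.697)⁴ = 4.15×10⁴ W/m².

I ≈ 4.15×10⁴ W/m²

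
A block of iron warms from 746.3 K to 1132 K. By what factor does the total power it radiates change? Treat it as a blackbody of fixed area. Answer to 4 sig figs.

P ∝ T⁴, so P₂/P₁ = (T₂/T₁)⁴ = (1132/746.3)⁴ = (1.51682)⁴ = 5.293.

P₂/P₁ ≈ 5.293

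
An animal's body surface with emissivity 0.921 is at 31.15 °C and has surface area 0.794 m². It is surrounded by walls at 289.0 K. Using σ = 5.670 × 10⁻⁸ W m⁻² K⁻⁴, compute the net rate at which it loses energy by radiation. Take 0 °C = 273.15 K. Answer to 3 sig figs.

Net loss ≈ 66.3 W

T = 31.15 °C + 273.15 = 304.30 K.
Area A = 0.794 m².
Net radiated power P_net = εσA(T⁴ − T₀⁴) = 0.921×5.670×10⁻⁸×0.794×(304.30⁴ − 289.0⁴).
T⁴ − T₀⁴ = 8.57448×10⁹ − 6.97576×10⁹ = 1.59872×10⁹ K⁴, so P_net = 66.3 W.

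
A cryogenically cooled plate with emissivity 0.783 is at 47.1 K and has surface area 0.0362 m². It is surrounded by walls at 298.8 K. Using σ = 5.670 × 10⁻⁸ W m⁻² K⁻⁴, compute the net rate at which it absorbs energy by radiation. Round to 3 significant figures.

Area A = 0.0362 m².
Net radiated power P_net = εσA(T⁴ − T₀⁴) = 0.783×5.670×10⁻⁸×0.0362×(47.1⁴ − 298.8⁴).
T⁴ − T₀⁴ = 4.92134×10⁶ − 7.97118×10⁹ = -7.96626×10⁹ K⁴, so P_net = -12.8 W — negative, meaning a net gain of 12.8 W.

Net gain ≈ 12.8 W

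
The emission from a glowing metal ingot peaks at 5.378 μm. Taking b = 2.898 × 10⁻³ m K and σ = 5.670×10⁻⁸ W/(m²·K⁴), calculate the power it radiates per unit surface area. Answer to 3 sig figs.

Wien's law: T = b/λ_max = 2.898×10⁻³/5.378×10⁻⁶ = 538.862 K.
Then I = σT⁴ = 5.670×10⁻⁸×(538.862)⁴ = 4.78×10³ W/m².

I ≈ 4.78×10³ W/m²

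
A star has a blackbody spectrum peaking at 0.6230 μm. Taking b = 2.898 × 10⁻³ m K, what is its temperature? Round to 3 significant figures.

Wien's law gives T = b/λ_max = (2.898×10⁻³ m·K)/(6.230×10⁻⁷ m) = 4.65×10³ K.

T ≈ 4.65×10³ K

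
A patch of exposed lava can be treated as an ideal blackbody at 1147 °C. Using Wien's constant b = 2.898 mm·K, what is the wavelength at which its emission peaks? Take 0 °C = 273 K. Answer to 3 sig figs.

T = 1147 °C + 273 = 1420 K.
Wien's displacement law: λ_max = b/T = (2.898×10⁻³ m·K)/(1420 K) = 2.041×10⁻⁶ m.
That is 2.04×10³ nm, in the infrared range.

λ_max ≈ 2.04×10³ nm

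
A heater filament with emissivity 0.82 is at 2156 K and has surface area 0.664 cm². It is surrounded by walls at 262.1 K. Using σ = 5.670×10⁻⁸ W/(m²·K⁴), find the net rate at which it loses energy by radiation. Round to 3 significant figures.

Net loss ≈ 66.7 W

Area A = 0.664 cm² = 6.64×10⁻⁵ m².
Net radiated power P_net = εσA(T⁴ − T₀⁴) = 0.82×5.670×10⁻⁸×6.64×10⁻⁵×(2156⁴ − 262.1⁴).
T⁴ − T₀⁴ = 2.16070×10¹³ − 4.71920×10⁹ = 2.16023×10¹³ K⁴, so P_net = 66.7 W.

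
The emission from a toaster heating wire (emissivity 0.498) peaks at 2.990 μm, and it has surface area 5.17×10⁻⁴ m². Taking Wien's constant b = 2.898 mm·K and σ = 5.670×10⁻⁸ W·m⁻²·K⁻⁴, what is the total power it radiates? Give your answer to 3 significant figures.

Wien's law: T = b/λ_max = 2.898×10⁻³/2.990×10⁻⁶ = 969.231 K.
Area A = 5.17×10⁻⁴ m².
Then P = εσAT⁴ = 0.498×5.670×10⁻⁸×5.17×10⁻⁴×(969.231)⁴ = 12.9 W.

P ≈ 12.9 W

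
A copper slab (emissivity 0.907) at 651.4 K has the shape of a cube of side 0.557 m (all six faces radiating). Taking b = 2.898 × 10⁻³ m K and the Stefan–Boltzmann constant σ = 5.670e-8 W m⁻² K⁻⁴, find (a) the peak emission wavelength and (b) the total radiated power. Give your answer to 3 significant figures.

(a) λ_max = b/T = 2.898×10⁻³/651.4 = 4.449×10⁻⁶ m = 4.45 μm.
Area A = 6s² = 6×(0.557 m)² = 1.86149 m².
(b) P = εσAT⁴ = 0.907×5.670×10⁻⁸×1.86149×(651.4)⁴ = 1.72×10⁴ W.

λ_max ≈ 4.45 μm; P ≈ 1.72×10⁴ W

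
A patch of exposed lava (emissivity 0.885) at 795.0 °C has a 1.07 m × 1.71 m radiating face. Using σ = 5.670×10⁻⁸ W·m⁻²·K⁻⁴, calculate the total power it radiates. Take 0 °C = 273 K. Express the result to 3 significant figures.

P ≈ 1.19×10⁵ W

T = 795.0 °C + 273 = 1068.0 K.
Area A = 1.07 × 1.71 = 1.8297 m².
P = εσAT⁴ = 0.885 × 5.670×10⁻⁸ × 1.8297 × (1068.0)⁴ = 1.19×10⁵ W.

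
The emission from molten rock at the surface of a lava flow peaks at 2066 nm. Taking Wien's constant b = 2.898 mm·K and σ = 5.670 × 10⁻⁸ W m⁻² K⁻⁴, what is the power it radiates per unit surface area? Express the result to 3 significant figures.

Wien's law: T = b/λ_max = 2.898×10⁻³/2.066×10⁻⁶ = 1402.71 K.
Then I = σT⁴ = 5.670×10⁻⁸×(1402.71)⁴ = 2.20×10⁵ W/m².

I ≈ 2.20×10⁵ W/m²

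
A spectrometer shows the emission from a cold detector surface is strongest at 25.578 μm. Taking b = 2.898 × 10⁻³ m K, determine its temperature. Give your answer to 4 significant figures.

T ≈ 113.3 K

Wien's law gives T = b/λ_max = (2.898×10⁻³ m·K)/(2.5578×10⁻⁵ m) = 113.3 K.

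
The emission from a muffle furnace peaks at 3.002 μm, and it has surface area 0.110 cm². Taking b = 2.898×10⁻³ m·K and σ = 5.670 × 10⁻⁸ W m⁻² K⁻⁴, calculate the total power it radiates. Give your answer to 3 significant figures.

Wien's law: T = b/λ_max = 2.898×10⁻³/3.002×10⁻⁶ = 965.356 K.
Area A = 0.110 cm² = 1.10×10⁻⁵ m².
Then P = σAT⁴ = 5.670×10⁻⁸×1.10×10⁻⁵×(965.356)⁴ = 0.542 W.

P ≈ 0.542 W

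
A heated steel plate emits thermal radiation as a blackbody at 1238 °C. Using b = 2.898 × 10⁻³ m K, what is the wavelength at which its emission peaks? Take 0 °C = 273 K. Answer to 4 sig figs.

λ_max ≈ 1.918 μm

T = 1238 °C + 273 = 1511 K.
Wien's displacement law: λ_max = b/T = (2.898×10⁻³ m·K)/(1511 K) = 1.9179×10⁻⁶ m.
That is 1.918 μm, in the infrared range.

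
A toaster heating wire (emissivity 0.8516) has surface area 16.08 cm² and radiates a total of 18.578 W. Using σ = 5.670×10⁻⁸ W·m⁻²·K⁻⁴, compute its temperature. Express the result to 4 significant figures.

T ≈ 699.4 K

Area A = 16.08 cm² = 1.608×10⁻³ m².
P = εσAT⁴ ⇒ T = (P/(εσA))^(1/4) = (18.578/(0.8516×5.670×10⁻⁸×1.608×10⁻³))^(1/4) = 699.4 K.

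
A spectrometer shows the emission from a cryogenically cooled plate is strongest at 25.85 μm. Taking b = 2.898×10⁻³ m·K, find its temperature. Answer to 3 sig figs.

Wien's law gives T = b/λ_max = (2.898×10⁻³ m·K)/(2.585×10⁻⁵ m) = 112 K.

T ≈ 112 K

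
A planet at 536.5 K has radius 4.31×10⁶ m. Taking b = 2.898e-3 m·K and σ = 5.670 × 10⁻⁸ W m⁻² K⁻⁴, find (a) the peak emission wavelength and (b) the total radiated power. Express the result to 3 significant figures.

(a) λ_max = b/T = 2.898×10⁻³/536.5 = 5.402×10⁻⁶ m = 5.40 μm.
Surface area A = 4πR² = 4π(4.31×10⁶ m)² = 2.33434×10¹⁴ m².
(b) P = σAT⁴ = 5.670×10⁻⁸×2.33434×10¹⁴×(536.5)⁴ = 1.10×10¹⁸ W.

λ_max ≈ 5.40 μm; P ≈ 1.10×10¹⁸ W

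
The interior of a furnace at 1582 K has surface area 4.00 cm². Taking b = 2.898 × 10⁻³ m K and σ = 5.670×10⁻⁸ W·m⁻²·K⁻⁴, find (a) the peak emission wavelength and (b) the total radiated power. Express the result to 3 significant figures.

λ_max ≈ 1.83 μm; P ≈ 142 W

(a) λ_max = b/T = 2.898×10⁻³/1582 = 1.832×10⁻⁶ m = 1.83 μm.
Area A = 4.00 cm² = 4.00×10⁻⁴ m².
(b) P = σAT⁴ = 5.670×10⁻⁸×4.00×10⁻⁴×(1582)⁴ = 142 W.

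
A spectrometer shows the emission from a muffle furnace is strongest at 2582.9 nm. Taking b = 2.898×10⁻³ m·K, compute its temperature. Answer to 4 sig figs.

T ≈ 1122 K

Wien's law gives T = b/λ_max = (2.898×10⁻³ m·K)/(2.5829×10⁻⁶ m) = 1122 K.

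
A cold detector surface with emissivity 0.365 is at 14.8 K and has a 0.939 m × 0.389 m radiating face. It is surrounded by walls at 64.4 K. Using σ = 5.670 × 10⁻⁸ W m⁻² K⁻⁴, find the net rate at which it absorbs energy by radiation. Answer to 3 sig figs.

Area A = 0.939 × 0.389 = 0.365271 m².
Net radiated power P_net = εσA(T⁴ − T₀⁴) = 0.365×5.670×10⁻⁸×0.365271×(14.8⁴ − 64.4⁴).
T⁴ − T₀⁴ = 47978.5 − 1.72006×10⁷ = -1.71526×10⁷ K⁴, so P_net = -0.130 W — negative, meaning a net gain of 0.130 W.

Net gain ≈ 0.130 W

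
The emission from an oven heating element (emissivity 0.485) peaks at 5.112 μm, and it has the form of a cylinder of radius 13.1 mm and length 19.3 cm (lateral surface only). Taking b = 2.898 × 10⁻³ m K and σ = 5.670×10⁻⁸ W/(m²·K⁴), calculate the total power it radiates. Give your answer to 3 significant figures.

P ≈ 45.1 W

Wien's law: T = b/λ_max = 2.898×10⁻³/5.112×10⁻⁶ = 566.901 K.
Lateral area A = 2πrL = 2π×0.0131×0.193 = 0.0158858 m².
Then P = εσAT⁴ = 0.485×5.670×10⁻⁸×0.0158858×(566.901)⁴ = 45.1 W.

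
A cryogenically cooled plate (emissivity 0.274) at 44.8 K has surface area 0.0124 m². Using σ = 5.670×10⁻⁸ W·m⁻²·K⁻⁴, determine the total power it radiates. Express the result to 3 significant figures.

Area A = 0.0124 m².
P = εσAT⁴ = 0.274 × 5.670×10⁻⁸ × 0.0124 × (44.8)⁴ = 7.76×10⁻⁴ W.

P ≈ 7.76×10⁻⁴ W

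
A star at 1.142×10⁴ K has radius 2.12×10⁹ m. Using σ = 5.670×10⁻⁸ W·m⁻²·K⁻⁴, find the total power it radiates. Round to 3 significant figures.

P ≈ 5.45×10²⁸ W

Surface area A = 4πR² = 4π(2.12×10⁹ m)² = 5.64783×10¹⁹ m².
P = σAT⁴ = 5.670×10⁻⁸ × 5.64783×10¹⁹ × (1.142×10⁴)⁴ = 5.45×10²⁸ W.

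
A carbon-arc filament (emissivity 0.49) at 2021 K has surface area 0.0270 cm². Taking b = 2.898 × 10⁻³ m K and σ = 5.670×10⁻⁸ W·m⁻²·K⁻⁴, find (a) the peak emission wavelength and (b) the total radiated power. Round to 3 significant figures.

(a) λ_max = b/T = 2.898×10⁻³/2021 = 1.434×10⁻⁶ m = 1.43×10³ nm.
Area A = 0.0270 cm² = 2.70×10⁻⁶ m².
(b) P = εσAT⁴ = 0.49×5.670×10⁻⁸×2.70×10⁻⁶×(2021)⁴ = 1.25 W.

λ_max ≈ 1.43×10³ nm; P ≈ 1.25 W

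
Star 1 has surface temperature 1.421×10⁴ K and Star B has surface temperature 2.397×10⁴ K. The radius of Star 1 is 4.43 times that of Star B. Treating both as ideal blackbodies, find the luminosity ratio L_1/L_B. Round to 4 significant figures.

L ∝ R²T⁴, so L_1/L_B = (R_1/R_B)²(T_1/T_B)⁴ = (4.43)² × (1.421×10⁴/2.397×10⁴)⁴ = 19.6249 × 0.123511 = 2.424.

L_1/L_B ≈ 2.424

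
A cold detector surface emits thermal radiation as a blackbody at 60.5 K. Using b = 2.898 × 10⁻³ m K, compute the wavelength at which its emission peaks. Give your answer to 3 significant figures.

λ_max ≈ 47.9 μm

Wien's displacement law: λ_max = b/T = (2.898×10⁻³ m·K)/(60.5 K) = 4.790×10⁻⁵ m.
That is 47.9 μm, in the infrared range.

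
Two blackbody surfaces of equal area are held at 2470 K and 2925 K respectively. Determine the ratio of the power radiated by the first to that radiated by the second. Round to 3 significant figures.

P₁/P₂ ≈ 0.508

With equal areas, P₁/P₂ = (T₁/T₂)⁴ = (2470/2925)⁴ = 0.508.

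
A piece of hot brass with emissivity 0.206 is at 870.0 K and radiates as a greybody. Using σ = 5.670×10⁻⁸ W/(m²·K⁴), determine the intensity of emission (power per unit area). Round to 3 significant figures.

Stefan–Boltzmann: I = εσT⁴ = 0.206 × 5.670×10⁻⁸ × (870.0)⁴ = 6.69×10³ W/m².

I ≈ 6.69×10³ W/m²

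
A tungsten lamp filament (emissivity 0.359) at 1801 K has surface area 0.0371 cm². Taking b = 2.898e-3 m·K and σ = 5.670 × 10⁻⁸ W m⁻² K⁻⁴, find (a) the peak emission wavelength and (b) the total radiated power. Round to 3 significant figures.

λ_max ≈ 1.61 μm; P ≈ 0.795 W

(a) λ_max = b/T = 2.898×10⁻³/1801 = 1.609×10⁻⁶ m = 1.61 μm.
Area A = 0.0371 cm² = 3.71×10⁻⁶ m².
(b) P = εσAT⁴ = 0.359×5.670×10⁻⁸×3.71×10⁻⁶×(1801)⁴ = 0.795 W.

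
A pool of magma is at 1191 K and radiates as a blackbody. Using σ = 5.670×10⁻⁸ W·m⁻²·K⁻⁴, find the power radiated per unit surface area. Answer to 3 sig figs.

I ≈ 1.14×10⁵ W/m²

Stefan–Boltzmann: I = σT⁴ = 5.670×10⁻⁸ × (1191)⁴ = 1.14×10⁵ W/m².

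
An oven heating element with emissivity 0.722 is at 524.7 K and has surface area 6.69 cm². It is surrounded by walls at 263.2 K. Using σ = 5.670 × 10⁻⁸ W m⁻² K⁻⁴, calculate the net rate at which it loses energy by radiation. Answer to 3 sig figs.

Net loss ≈ 1.94 W

Area A = 6.69 cm² = 6.69×10⁻⁴ m².
Net radiated power P_net = εσA(T⁴ − T₀⁴) = 0.722×5.670×10⁻⁸×6.69×10⁻⁴×(524.7⁴ − 263.2⁴).
T⁴ − T₀⁴ = 7.57956×10¹⁰ − 4.79892×10⁹ = 7.09967×10¹⁰ K⁴, so P_net = 1.94 W.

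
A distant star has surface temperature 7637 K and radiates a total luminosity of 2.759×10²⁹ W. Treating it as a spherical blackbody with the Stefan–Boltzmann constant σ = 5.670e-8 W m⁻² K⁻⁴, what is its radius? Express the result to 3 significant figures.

L = 4πR²σT⁴ ⇒ R = √(L/(4πσT⁴)).
σT⁴ = 1.92874×10⁸ W/m², so R = √(2.759×10²⁹/(4π×1.92874×10⁸)) = 1.07×10¹⁰ m.

R ≈ 1.07×10¹⁰ m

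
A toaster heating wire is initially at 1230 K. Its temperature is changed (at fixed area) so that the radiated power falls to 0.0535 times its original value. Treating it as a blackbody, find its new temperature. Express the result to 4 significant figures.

T₂ ≈ 591.6 K

P ∝ T⁴, so T₂/T₁ = (P₂/P₁)^(1/4) = (0.0535)^(1/4) = 0.480937.
T₂ = 1230 × 0.480937 = 591.6 K.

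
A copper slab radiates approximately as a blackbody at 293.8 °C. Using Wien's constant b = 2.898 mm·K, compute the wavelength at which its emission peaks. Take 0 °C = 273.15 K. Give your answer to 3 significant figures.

T = 293.8 °C + 273.15 = 566.95 K.
Wien's displacement law: λ_max = b/T = (2.898×10⁻³ m·K)/(566.95 K) = 5.112×10⁻⁶ m.
That is 5.11 μm, in the infrared range.

λ_max ≈ 5.11 μm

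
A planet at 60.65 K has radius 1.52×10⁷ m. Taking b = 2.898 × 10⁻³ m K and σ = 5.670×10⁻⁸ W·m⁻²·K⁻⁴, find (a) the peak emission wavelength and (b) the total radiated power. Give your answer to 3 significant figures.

λ_max ≈ 47.8 μm; P ≈ 2.23×10¹⁵ W

(a) λ_max = b/T = 2.898×10⁻³/60.65 = 4.778×10⁻⁵ m = 47.8 μm.
Surface area A = 4πR² = 4π(1.52×10⁷ m)² = 2.90333×10¹⁵ m².
(b) P = σAT⁴ = 5.670×10⁻⁸×2.90333×10¹⁵×(60.65)⁴ = 2.23×10¹⁵ W.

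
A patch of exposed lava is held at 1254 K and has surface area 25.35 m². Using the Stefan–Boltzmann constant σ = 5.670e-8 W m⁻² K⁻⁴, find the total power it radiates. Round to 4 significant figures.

Area A = 25.35 m².
P = σAT⁴ = 5.670×10⁻⁸ × 25.35 × (1254)⁴ = 3.554×10⁶ W.

P ≈ 3.554×10⁶ W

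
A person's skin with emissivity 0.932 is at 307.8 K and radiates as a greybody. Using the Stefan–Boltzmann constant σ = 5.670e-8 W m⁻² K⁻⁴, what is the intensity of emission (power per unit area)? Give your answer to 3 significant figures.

I ≈ 474 W/m²

Stefan–Boltzmann: I = εσT⁴ = 0.932 × 5.670×10⁻⁸ × (307.8)⁴ = 474 W/m².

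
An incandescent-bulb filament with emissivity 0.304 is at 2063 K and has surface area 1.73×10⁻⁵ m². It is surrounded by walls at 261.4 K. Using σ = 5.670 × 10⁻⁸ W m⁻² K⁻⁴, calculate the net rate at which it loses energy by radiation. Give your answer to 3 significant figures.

Net loss ≈ 5.40 W

Area A = 1.73×10⁻⁵ m².
Net radiated power P_net = εσA(T⁴ − T₀⁴) = 0.304×5.670×10⁻⁸×1.73×10⁻⁵×(2063⁴ − 261.4⁴).
T⁴ − T₀⁴ = 1.81133×10¹³ − 4.66898×10⁹ = 1.81086×10¹³ K⁴, so P_net = 5.40 W.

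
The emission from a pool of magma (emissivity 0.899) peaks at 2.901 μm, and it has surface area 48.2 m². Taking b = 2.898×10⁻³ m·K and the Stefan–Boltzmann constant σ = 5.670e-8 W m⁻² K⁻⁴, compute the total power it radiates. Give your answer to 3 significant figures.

P ≈ 2.45×10⁶ W

Wien's law: T = b/λ_max = 2.898×10⁻³/2.901×10⁻⁶ = 998.966 K.
Area A = 48.2 m².
Then P = εσAT⁴ = 0.899×5.670×10⁻⁸×48.2×(998.966)⁴ = 2.45×10⁶ W.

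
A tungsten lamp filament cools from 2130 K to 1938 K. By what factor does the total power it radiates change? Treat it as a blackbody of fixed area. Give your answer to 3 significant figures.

P₂/P₁ ≈ 0.685

P ∝ T⁴, so P₂/P₁ = (T₂/T₁)⁴ = (1938/2130)⁴ = (0.909859)⁴ = 0.685.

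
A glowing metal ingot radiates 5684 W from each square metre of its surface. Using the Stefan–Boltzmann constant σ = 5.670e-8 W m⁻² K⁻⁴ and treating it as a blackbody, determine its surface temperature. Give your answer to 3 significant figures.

T ≈ 563 K

I = σT⁴, so T = (I/σ)^(1/4) = (5684/(5.670×10⁻⁸))^(1/4) = 563 K.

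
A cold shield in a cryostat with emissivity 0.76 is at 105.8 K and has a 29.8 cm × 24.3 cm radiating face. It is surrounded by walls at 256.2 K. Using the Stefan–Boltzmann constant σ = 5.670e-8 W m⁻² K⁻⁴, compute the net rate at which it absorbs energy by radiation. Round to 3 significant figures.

Area A = 0.298 × 0.243 = 0.072414 m².
Net radiated power P_net = εσA(T⁴ − T₀⁴) = 0.76×5.670×10⁻⁸×0.072414×(105.8⁴ − 256.2⁴).
T⁴ − T₀⁴ = 1.25298×10⁸ − 4.30840×10⁹ = -4.18310×10⁹ K⁴, so P_net = -13.1 W — negative, meaning a net gain of 13.1 W.

Net gain ≈ 13.1 W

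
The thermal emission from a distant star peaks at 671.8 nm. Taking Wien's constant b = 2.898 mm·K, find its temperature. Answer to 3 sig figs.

Wien's law gives T = b/λ_max = (2.898×10⁻³ m·K)/(6.718×10⁻⁷ m) = 4.31×10³ K.

T ≈ 4.31×10³ K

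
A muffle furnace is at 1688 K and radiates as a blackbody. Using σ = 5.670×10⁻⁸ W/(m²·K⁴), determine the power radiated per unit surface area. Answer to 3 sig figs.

I ≈ 4.60×10⁵ W/m²

Stefan–Boltzmann: I = σT⁴ = 5.670×10⁻⁸ × (1688)⁴ = 4.60×10⁵ W/m².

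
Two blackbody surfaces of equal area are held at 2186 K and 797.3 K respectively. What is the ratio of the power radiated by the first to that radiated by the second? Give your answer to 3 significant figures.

P₁/P₂ ≈ 56.5

With equal areas, P₁/P₂ = (T₁/T₂)⁴ = (2186/797.3)⁴ = 56.5.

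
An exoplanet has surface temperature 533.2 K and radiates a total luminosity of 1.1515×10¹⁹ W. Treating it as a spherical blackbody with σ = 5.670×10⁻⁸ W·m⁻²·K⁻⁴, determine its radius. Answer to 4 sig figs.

R ≈ 1.414×10⁷ m

L = 4πR²σT⁴ ⇒ R = √(L/(4πσT⁴)).
σT⁴ = 4582.93 W/m², so R = √(1.1515×10¹⁹/(4π×4582.93)) = 1.414×10⁷ m.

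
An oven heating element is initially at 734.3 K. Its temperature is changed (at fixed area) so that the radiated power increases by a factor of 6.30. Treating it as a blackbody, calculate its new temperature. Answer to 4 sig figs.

T₂ ≈ 1163 K

P ∝ T⁴, so T₂/T₁ = (P₂/P₁)^(1/4) = (6.30)^(1/4) = 1.58429.
T₂ = 734.3 × 1.58429 = 1163 K.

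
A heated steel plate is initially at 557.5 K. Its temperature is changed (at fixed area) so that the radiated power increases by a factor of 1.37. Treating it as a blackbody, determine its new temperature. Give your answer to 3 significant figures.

T₂ ≈ 603 K

P ∝ T⁴, so T₂/T₁ = (P₂/P₁)^(1/4) = (1.37)^(1/4) = 1.08188.
T₂ = 557.5 × 1.08188 = 603 K.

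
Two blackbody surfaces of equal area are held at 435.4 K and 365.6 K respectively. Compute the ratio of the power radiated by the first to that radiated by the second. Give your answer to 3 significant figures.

With equal areas, P₁/P₂ = (T₁/T₂)⁴ = (435.4/365.6)⁴ = 2.01.

P₁/P₂ ≈ 2.01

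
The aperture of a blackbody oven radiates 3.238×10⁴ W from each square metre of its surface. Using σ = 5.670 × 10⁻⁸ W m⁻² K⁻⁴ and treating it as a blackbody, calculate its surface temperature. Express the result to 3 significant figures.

I = σT⁴, so T = (I/σ)^(1/4) = (3.238×10⁴/(5.670×10⁻⁸))^(1/4) = 869 K.

T ≈ 869 K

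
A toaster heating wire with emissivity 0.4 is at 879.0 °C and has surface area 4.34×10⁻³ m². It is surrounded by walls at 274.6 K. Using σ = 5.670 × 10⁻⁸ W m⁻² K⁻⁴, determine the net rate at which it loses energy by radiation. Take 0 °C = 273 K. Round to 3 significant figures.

Net loss ≈ 173 W

T = 879.0 °C + 273 = 1152.0 K.
Area A = 4.34×10⁻³ m².
Net radiated power P_net = εσA(T⁴ − T₀⁴) = 0.4×5.670×10⁻⁸×4.34×10⁻³×(1152.0⁴ − 274.6⁴).
T⁴ − T₀⁴ = 1.76121×10¹² − 5.68594×10⁹ = 1.75552×10¹² K⁴, so P_net = 173 W.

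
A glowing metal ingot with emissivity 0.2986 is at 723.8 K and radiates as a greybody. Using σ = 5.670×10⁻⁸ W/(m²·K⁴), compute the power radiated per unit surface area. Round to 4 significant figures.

I ≈ 4647 W/m²

Stefan–Boltzmann: I = εσT⁴ = 0.2986 × 5.670×10⁻⁸ × (723.8)⁴ = 4647 W/m².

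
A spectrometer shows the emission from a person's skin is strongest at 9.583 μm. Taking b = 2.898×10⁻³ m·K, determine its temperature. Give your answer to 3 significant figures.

T ≈ 302 K

Wien's law gives T = b/λ_max = (2.898×10⁻³ m·K)/(9.583×10⁻⁶ m) = 302 K.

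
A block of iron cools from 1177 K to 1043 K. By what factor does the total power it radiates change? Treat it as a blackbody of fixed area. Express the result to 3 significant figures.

P ∝ T⁴, so P₂/P₁ = (T₂/T₁)⁴ = (1043/1177)⁴ = (0.886151)⁴ = 0.617.

P₂/P₁ ≈ 0.617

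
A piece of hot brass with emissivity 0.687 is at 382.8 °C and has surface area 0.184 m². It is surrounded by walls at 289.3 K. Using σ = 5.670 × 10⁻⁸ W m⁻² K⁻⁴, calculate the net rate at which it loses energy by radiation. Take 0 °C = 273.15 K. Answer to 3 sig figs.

Net loss ≈ 1.28×10³ W

T = 382.8 °C + 273.15 = 655.95 K.
Area A = 0.184 m².
Net radiated power P_net = εσA(T⁴ − T₀⁴) = 0.687×5.670×10⁻⁸×0.184×(655.95⁴ − 289.3⁴).
T⁴ − T₀⁴ = 1.85133×10¹¹ − 7.00477×10⁹ = 1.78128×10¹¹ K⁴, so P_net = 1.28×10³ W.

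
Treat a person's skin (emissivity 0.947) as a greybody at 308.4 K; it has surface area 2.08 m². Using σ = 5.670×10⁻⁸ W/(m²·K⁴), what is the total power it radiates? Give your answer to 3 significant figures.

P ≈ 1.01×10³ W

Area A = 2.08 m².
P = εσAT⁴ = 0.947 × 5.670×10⁻⁸ × 2.08 × (308.4)⁴ = 1.01×10³ W.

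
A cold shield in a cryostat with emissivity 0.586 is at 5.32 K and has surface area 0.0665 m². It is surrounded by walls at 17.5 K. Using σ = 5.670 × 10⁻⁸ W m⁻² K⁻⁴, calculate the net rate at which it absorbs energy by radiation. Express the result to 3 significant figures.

Net gain ≈ 2.05×10⁻⁴ W

Area A = 0.0665 m².
Net radiated power P_net = εσA(T⁴ − T₀⁴) = 0.586×5.670×10⁻⁸×0.0665×(5.32⁴ − 17.5⁴).
T⁴ − T₀⁴ = 801.026 − 93789.1 = -92988.1 K⁴, so P_net = -2.05×10⁻⁴ W — negative, meaning a net gain of 2.05×10⁻⁴ W.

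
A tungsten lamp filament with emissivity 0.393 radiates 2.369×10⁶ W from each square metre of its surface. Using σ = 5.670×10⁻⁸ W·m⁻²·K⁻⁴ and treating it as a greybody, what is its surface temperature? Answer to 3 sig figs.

T ≈ 3.21×10³ K

I = εσT⁴, so T = (I/εσ)^(1/4) = (2.369×10⁶/(0.393×5.670×10⁻⁸))^(1/4) = 3.21×10³ K.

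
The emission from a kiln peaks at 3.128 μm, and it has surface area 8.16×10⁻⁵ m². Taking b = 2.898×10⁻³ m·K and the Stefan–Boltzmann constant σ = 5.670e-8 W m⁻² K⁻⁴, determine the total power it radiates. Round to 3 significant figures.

P ≈ 3.41 W

Wien's law: T = b/λ_max = 2.898×10⁻³/3.128×10⁻⁶ = 926.471 K.
Area A = 8.16×10⁻⁵ m².
Then P = σAT⁴ = 5.670×10⁻⁸×8.16×10⁻⁵×(926.471)⁴ = 3.41 W.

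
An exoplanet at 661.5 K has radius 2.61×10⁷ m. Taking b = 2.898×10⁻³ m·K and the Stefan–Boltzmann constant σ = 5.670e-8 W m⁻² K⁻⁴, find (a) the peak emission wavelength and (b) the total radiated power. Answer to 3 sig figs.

(a) λ_max = b/T = 2.898×10⁻³/661.5 = 4.381×10⁻⁶ m = 4.38 μm.
Surface area A = 4πR² = 4π(2.61×10⁷ m)² = 8.56034×10¹⁵ m².
(b) P = σAT⁴ = 5.670×10⁻⁸×8.56034×10¹⁵×(661.5)⁴ = 9.29×10¹⁹ W.

λ_max ≈ 4.38 μm; P ≈ 9.29×10¹⁹ W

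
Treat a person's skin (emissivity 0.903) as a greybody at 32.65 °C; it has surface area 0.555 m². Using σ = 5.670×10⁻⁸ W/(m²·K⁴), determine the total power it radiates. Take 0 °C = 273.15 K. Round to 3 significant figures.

T = 32.65 °C + 273.15 = 305.80 K.
Area A = 0.555 m².
P = εσAT⁴ = 0.903 × 5.670×10⁻⁸ × 0.555 × (305.80)⁴ = 248 W.

P ≈ 248 W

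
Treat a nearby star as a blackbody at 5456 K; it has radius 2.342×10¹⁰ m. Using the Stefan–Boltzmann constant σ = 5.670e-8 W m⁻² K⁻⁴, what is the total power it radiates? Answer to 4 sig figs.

Surface area A = 4πR² = 4π(2.342×10¹⁰ m)² = 6.89261×10²¹ m².
P = σAT⁴ = 5.670×10⁻⁸ × 6.89261×10²¹ × (5456)⁴ = 3.463×10²⁹ W.

P ≈ 3.463×10²⁹ W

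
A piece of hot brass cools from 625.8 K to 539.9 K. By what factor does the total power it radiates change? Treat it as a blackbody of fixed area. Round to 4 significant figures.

P ∝ T⁴, so P₂/P₁ = (T₂/T₁)⁴ = (539.9/625.8)⁴ = (0.862736)⁴ = 0.5540.

P₂/P₁ ≈ 0.5540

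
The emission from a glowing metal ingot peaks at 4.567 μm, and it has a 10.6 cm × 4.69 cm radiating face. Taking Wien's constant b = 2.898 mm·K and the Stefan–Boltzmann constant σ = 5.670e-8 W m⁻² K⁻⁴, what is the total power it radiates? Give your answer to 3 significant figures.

P ≈ 45.7 W

Wien's law: T = b/λ_max = 2.898×10⁻³/4.567×10⁻⁶ = 634.552 K.
Area A = 0.106 × 0.0469 = 4.9714×10⁻³ m².
Then P = σAT⁴ = 5.670×10⁻⁸×4.9714×10⁻³×(634.552)⁴ = 45.7 W.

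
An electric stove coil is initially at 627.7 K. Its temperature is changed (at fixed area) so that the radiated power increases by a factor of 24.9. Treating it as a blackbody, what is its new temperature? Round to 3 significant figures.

P ∝ T⁴, so T₂/T₁ = (P₂/P₁)^(1/4) = (24.9)^(1/4) = 2.23383.
T₂ = 627.7 × 2.23383 = 1.40×10³ K.

T₂ ≈ 1.40×10³ K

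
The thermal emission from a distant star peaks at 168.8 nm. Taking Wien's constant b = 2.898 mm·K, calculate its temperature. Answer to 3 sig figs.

T ≈ 1.72×10⁴ K

Wien's law gives T = b/λ_max = (2.898×10⁻³ m·K)/(1.688×10⁻⁷ m) = 1.72×10⁴ K.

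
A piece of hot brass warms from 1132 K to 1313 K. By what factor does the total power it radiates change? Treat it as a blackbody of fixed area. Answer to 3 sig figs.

P₂/P₁ ≈ 1.81

P ∝ T⁴, so P₂/P₁ = (T₂/T₁)⁴ = (1313/1132)⁴ = (1.15989)⁴ = 1.81.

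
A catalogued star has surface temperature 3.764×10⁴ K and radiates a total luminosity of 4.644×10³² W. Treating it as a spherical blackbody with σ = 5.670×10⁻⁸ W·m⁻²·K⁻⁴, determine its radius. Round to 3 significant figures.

L = 4πR²σT⁴ ⇒ R = √(L/(4πσT⁴)).
σT⁴ = 1.13810×10¹¹ W/m², so R = √(4.644×10³²/(4π×1.13810×10¹¹)) = 1.80×10¹⁰ m.

R ≈ 1.80×10¹⁰ m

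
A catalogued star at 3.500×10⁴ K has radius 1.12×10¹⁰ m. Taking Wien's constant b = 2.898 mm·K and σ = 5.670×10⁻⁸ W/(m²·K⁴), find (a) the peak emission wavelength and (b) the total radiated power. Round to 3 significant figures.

(a) λ_max = b/T = 2.898×10⁻³/3.500×10⁴ = 8.280×10⁻⁸ m = 82.8 nm.
Surface area A = 4πR² = 4π(1.12×10¹⁰ m)² = 1.57633×10²¹ m².
(b) P = σAT⁴ = 5.670×10⁻⁸×1.57633×10²¹×(3.500×10⁴)⁴ = 1.34×10³² W.

λ_max ≈ 82.8 nm; P ≈ 1.34×10³² W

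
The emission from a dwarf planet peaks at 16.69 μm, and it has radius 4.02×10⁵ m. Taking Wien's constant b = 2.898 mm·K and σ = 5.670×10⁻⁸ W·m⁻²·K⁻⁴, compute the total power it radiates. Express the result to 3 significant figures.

P ≈ 1.05×10¹⁴ W

Wien's law: T = b/λ_max = 2.898×10⁻³/1.669×10⁻⁵ = 173.637 K.
Surface area A = 4πR² = 4π(4.02×10⁵ m)² = 2.03078×10¹² m².
Then P = σAT⁴ = 5.670×10⁻⁸×2.03078×10¹²×(173.637)⁴ = 1.05×10¹⁴ W.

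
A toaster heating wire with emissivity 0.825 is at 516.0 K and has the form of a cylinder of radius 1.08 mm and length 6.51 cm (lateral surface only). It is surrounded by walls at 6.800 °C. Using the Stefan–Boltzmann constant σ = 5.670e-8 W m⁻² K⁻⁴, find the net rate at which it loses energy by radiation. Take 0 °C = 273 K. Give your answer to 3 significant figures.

Net loss ≈ 1.34 W

Surroundings: T = 6.800 °C + 273 = 279.800 K.
Lateral area A = 2πrL = 2π×1.08×10⁻³×0.0651 = 4.41758×10⁻⁴ m².
Net radiated power P_net = εσA(T⁴ − T₀⁴) = 0.825×5.670×10⁻⁸×4.41758×10⁻⁴×(516.0⁴ − 279.800⁴).
T⁴ − T₀⁴ = 7.08923×10¹⁰ − 6.12902×10⁹ = 6.47633×10¹⁰ K⁴, so P_net = 1.34 W.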